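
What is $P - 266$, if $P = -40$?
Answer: $-306$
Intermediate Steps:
$P - 266 = -40 - 266 = -306$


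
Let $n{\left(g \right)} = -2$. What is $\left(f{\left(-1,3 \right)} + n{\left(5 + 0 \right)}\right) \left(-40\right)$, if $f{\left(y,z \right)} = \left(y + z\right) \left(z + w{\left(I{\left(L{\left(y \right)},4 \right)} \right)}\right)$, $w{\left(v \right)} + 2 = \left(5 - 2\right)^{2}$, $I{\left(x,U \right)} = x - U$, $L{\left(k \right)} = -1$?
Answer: $-720$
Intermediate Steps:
$w{\left(v \right)} = 7$ ($w{\left(v \right)} = -2 + \left(5 - 2\right)^{2} = -2 + 3^{2} = -2 + 9 = 7$)
$f{\left(y,z \right)} = \left(7 + z\right) \left(y + z\right)$ ($f{\left(y,z \right)} = \left(y + z\right) \left(z + 7\right) = \left(y + z\right) \left(7 + z\right) = \left(7 + z\right) \left(y + z\right)$)
$\left(f{\left(-1,3 \right)} + n{\left(5 + 0 \right)}\right) \left(-40\right) = \left(\left(3^{2} + 7 \left(-1\right) + 7 \cdot 3 - 3\right) - 2\right) \left(-40\right) = \left(\left(9 - 7 + 21 - 3\right) - 2\right) \left(-40\right) = \left(20 - 2\right) \left(-40\right) = 18 \left(-40\right) = -720$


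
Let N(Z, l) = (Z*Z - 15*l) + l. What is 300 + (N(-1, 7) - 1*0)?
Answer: 203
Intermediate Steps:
N(Z, l) = Z² - 14*l (N(Z, l) = (Z² - 15*l) + l = Z² - 14*l)
300 + (N(-1, 7) - 1*0) = 300 + (((-1)² - 14*7) - 1*0) = 300 + ((1 - 98) + 0) = 300 + (-97 + 0) = 300 - 97 = 203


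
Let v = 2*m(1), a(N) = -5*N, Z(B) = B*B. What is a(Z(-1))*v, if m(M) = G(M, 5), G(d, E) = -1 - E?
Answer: 60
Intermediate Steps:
Z(B) = B²
m(M) = -6 (m(M) = -1 - 1*5 = -1 - 5 = -6)
v = -12 (v = 2*(-6) = -12)
a(Z(-1))*v = -5*(-1)²*(-12) = -5*1*(-12) = -5*(-12) = 60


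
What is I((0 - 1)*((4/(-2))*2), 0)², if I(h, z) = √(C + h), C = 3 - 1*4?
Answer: 3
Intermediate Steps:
C = -1 (C = 3 - 4 = -1)
I(h, z) = √(-1 + h)
I((0 - 1)*((4/(-2))*2), 0)² = (√(-1 + (0 - 1)*((4/(-2))*2)))² = (√(-1 - (-½*4)*2))² = (√(-1 - (-2)*2))² = (√(-1 - 1*(-4)))² = (√(-1 + 4))² = (√3)² = 3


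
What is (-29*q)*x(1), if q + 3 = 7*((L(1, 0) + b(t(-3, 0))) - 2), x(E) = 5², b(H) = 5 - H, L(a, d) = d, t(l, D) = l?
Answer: -28275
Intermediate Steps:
x(E) = 25
q = 39 (q = -3 + 7*((0 + (5 - 1*(-3))) - 2) = -3 + 7*((0 + (5 + 3)) - 2) = -3 + 7*((0 + 8) - 2) = -3 + 7*(8 - 2) = -3 + 7*6 = -3 + 42 = 39)
(-29*q)*x(1) = -29*39*25 = -1131*25 = -28275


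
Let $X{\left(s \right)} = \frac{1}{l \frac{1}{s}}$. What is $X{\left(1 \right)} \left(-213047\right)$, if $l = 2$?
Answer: $- \frac{213047}{2} \approx -1.0652 \cdot 10^{5}$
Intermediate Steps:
$X{\left(s \right)} = \frac{s}{2}$ ($X{\left(s \right)} = \frac{1}{2 \frac{1}{s}} = \frac{s}{2}$)
$X{\left(1 \right)} \left(-213047\right) = \frac{1}{2} \cdot 1 \left(-213047\right) = \frac{1}{2} \left(-213047\right) = - \frac{213047}{2}$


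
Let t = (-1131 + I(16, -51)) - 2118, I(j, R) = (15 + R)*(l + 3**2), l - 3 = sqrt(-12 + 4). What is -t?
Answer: 3681 + 72*I*sqrt(2) ≈ 3681.0 + 101.82*I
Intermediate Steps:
l = 3 + 2*I*sqrt(2) (l = 3 + sqrt(-12 + 4) = 3 + sqrt(-8) = 3 + 2*I*sqrt(2) ≈ 3.0 + 2.8284*I)
I(j, R) = (12 + 2*I*sqrt(2))*(15 + R) (I(j, R) = (15 + R)*((3 + 2*I*sqrt(2)) + 3**2) = (15 + R)*((3 + 2*I*sqrt(2)) + 9) = (15 + R)*(12 + 2*I*sqrt(2)) = (12 + 2*I*sqrt(2))*(15 + R))
t = -3681 - 72*I*sqrt(2) (t = (-1131 + (180 + 12*(-51) + 30*I*sqrt(2) + 2*I*(-51)*sqrt(2))) - 2118 = (-1131 + (180 - 612 + 30*I*sqrt(2) - 102*I*sqrt(2))) - 2118 = (-1131 + (-432 - 72*I*sqrt(2))) - 2118 = (-1563 - 72*I*sqrt(2)) - 2118 = -3681 - 72*I*sqrt(2) ≈ -3681.0 - 101.82*I)
-t = -(-3681 - 72*I*sqrt(2)) = 3681 + 72*I*sqrt(2)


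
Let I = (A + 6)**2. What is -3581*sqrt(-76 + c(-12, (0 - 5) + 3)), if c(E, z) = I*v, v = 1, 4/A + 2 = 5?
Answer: -35810*I*sqrt(2)/3 ≈ -16881.0*I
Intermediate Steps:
A = 4/3 (A = 4/(-2 + 5) = 4/3 ≈ 1.3333)
I = 484/9 (I = (4/3 + 6)**2 = (22/3)**2 = 484/9 ≈ 53.778)
c(E, z) = 484/9 (c(E, z) = (484/9)*1 = 484/9)
-3581*sqrt(-76 + c(-12, (0 - 5) + 3)) = -3581*sqrt(-76 + 484/9) = -35810*I*sqrt(2)/3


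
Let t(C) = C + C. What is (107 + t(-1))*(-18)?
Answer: -1890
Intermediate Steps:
t(C) = 2*C
(107 + t(-1))*(-18) = (107 + 2*(-1))*(-18) = (107 - 2)*(-18) = 105*(-18) = -1890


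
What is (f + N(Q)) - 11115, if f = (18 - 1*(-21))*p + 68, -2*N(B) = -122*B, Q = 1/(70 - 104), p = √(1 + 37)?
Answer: -375659/34 + 39*√38 ≈ -10808.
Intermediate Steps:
p = √38 ≈ 6.1644
Q = -1/34 (Q = 1/(-34) = -1/34 ≈ -0.029412)
N(B) = 61*B (N(B) = -(-61)*B = 61*B)
f = 68 + 39*√38 (f = (18 - 1*(-21))*√38 + 68 = (18 + 21)*√38 + 68 = 39*√38 + 68 = 68 + 39*√38 ≈ 308.41)
(f + N(Q)) - 11115 = ((68 + 39*√38) + 61*(-1/34)) - 11115 = ((68 + 39*√38) - 61/34) - 11115 = (2251/34 + 39*√38) - 11115 = -375659/34 + 39*√38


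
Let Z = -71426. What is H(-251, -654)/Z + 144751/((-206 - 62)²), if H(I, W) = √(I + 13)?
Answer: 144751/71824 - I*√238/71426 ≈ 2.0154 - 0.00021599*I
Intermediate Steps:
H(I, W) = √(13 + I)
H(-251, -654)/Z + 144751/((-206 - 62)²) = √(13 - 251)/(-71426) + 144751/((-206 - 62)²) = √(-238)*(-1/71426) + 144751/((-268)²) = (I*√238)*(-1/71426) + 144751/71824 = -I*√238/71426 + 144751*(1/71824) = -I*√238/71426 + 144751/71824 = 144751/71824 - I*√238/71426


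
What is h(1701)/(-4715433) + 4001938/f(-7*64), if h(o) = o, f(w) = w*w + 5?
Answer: 2096725455905/105158871333 ≈ 19.939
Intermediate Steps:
f(w) = 5 + w² (f(w) = w² + 5 = 5 + w²)
h(1701)/(-4715433) + 4001938/f(-7*64) = 1701/(-4715433) + 4001938/(5 + (-7*64)²) = 1701*(-1/4715433) + 4001938/(5 + (-448)²) = -189/523937 + 4001938/(5 + 200704) = -189/523937 + 4001938/200709 = 2096725455905/105158871333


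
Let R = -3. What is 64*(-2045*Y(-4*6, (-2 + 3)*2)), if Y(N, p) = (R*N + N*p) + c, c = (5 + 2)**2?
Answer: -9554240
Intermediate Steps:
c = 49 (c = 7**2 = 49)
Y(N, p) = 49 - 3*N + N*p (Y(N, p) = (-3*N + N*p) + 49 = 49 - 3*N + N*p)
64*(-2045*Y(-4*6, (-2 + 3)*2)) = 64*(-2045*(49 - (-12)*6 + (-4*6)*((-2 + 3)*2))) = 64*(-2045*(49 - 3*(-24) - 24*2)) = 64*(-2045*(49 + 72 - 24*2)) = 64*(-2045*(49 + 72 - 48)) = 64*(-2045*73) = 64*(-149285) = -9554240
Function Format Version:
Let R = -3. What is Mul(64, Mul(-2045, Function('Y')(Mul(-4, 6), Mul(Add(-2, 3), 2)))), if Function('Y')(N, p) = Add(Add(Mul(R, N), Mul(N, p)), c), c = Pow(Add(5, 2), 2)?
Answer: -9554240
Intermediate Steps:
c = 49 (c = Pow(7, 2) = 49)
Function('Y')(N, p) = Add(49, Mul(-3, N), Mul(N, p)) (Function('Y')(N, p) = Add(Add(Mul(-3, N), Mul(N, p)), 49) = Add(49, Mul(-3, N), Mul(N, p)))
Mul(64, Mul(-2045, Function('Y')(Mul(-4, 6), Mul(Add(-2, 3), 2)))) = Mul(64, Mul(-2045, Add(49, Mul(-3, Mul(-4, 6)), Mul(Mul(-4, 6), Mul(Add(-2, 3), 2))))) = Mul(64, Mul(-2045, Add(49, Mul(-3, -24), Mul(-24, Mul(1, 2))))) = Mul(64, Mul(-2045, Add(49, 72, Mul(-24, 2)))) = Mul(64, Mul(-2045, Add(49, 72, -48))) = Mul(64, Mul(-2045, 73)) = Mul(64, -149285) = -9554240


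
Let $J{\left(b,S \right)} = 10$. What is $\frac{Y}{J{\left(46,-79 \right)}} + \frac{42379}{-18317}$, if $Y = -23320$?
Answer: $- \frac{42757623}{18317} \approx -2334.3$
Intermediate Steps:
$\frac{Y}{J{\left(46,-79 \right)}} + \frac{42379}{-18317} = - \frac{23320}{10} + \frac{42379}{-18317} = \left(-23320\right) \frac{1}{10} + 42379 \left(- \frac{1}{18317}\right) = -2332 - \frac{42379}{18317} = - \frac{42757623}{18317}$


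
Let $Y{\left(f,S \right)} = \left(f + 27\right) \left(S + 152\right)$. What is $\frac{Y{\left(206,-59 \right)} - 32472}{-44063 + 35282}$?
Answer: $\frac{3601}{2927} \approx 1.2303$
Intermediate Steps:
$Y{\left(f,S \right)} = \left(27 + f\right) \left(152 + S\right)$
$\frac{Y{\left(206,-59 \right)} - 32472}{-44063 + 35282} = \frac{\left(4104 + 27 \left(-59\right) + 152 \cdot 206 - 12154\right) - 32472}{-44063 + 35282} = \frac{\left(4104 - 1593 + 31312 - 12154\right) - 32472}{-8781} = \left(21669 - 32472\right) \left(- \frac{1}{8781}\right) = \left(-10803\right) \left(- \frac{1}{8781}\right) = \frac{3601}{2927}$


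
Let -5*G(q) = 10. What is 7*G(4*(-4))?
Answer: -14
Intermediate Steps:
G(q) = -2 (G(q) = -⅕*10 = -2)
7*G(4*(-4)) = 7*(-2) = -14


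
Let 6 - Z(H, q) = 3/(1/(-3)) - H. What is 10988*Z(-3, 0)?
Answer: 131856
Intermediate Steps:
Z(H, q) = 15 + H (Z(H, q) = 6 - (3/(1/(-3)) - H) = 6 - (3/(-⅓) - H) = 6 - (3*(-3) - H) = 6 - (-9 - H) = 6 + (9 + H) = 15 + H)
10988*Z(-3, 0) = 10988*(15 - 3) = 10988*12 = 131856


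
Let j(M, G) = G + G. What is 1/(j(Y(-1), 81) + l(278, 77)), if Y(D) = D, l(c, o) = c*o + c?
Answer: 1/21846 ≈ 4.5775e-5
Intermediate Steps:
l(c, o) = c + c*o
j(M, G) = 2*G
1/(j(Y(-1), 81) + l(278, 77)) = 1/(2*81 + 278*(1 + 77)) = 1/(162 + 278*78) = 1/(162 + 21684) = 1/21846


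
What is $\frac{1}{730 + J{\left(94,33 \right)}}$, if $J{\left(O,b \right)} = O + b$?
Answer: $\frac{1}{857} \approx 0.0011669$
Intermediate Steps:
$\frac{1}{730 + J{\left(94,33 \right)}} = \frac{1}{730 + \left(94 + 33\right)} = \frac{1}{730 + 127} = \frac{1}{857}$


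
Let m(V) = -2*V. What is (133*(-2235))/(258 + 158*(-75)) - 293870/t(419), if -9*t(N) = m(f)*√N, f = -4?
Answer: 14155/552 + 1322415*√419/1676 ≈ 16177.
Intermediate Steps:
t(N) = -8*√N/9 (t(N) = -(-2*(-4))*√N/9 = -8*√N/9)
(133*(-2235))/(258 + 158*(-75)) - 293870/t(419) = (133*(-2235))/(258 + 158*(-75)) - 293870*(-9*√419/3352) = -297255/(258 - 11850) - (-1322415)*√419/1676 = -297255/(-11592) + 1322415*√419/1676 = -297255*(-1/11592) + 1322415*√419/1676 = 14155/552 + 1322415*√419/1676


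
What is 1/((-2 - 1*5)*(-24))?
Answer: 1/168 ≈ 0.0059524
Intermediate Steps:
1/((-2 - 1*5)*(-24)) = 1/((-2 - 5)*(-24)) = 1/(-7*(-24)) = 1/168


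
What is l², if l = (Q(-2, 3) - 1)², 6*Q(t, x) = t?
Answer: 256/81 ≈ 3.1605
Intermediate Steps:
Q(t, x) = t/6
l = 16/9 (l = ((⅙)*(-2) - 1)² = (-⅓ - 1)² = (-4/3)² = 16/9 ≈ 1.7778)
l² = (16/9)² = 256/81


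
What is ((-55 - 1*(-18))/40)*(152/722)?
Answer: -37/190 ≈ -0.19474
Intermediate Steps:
((-55 - 1*(-18))/40)*(152/722) = ((-55 + 18)*(1/40))*(152*(1/722)) = -37*1/40*(4/19) = -37/40*4/19 = -37/190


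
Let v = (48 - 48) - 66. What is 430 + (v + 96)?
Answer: 460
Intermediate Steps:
v = -66 (v = 0 - 66 = -66)
430 + (v + 96) = 430 + (-66 + 96) = 430 + 30 = 460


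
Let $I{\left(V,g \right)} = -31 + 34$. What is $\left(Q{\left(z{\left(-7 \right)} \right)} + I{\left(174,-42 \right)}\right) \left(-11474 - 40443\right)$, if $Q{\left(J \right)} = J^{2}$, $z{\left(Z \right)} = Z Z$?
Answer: $-124808468$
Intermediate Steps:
$z{\left(Z \right)} = Z^{2}$
$I{\left(V,g \right)} = 3$
$\left(Q{\left(z{\left(-7 \right)} \right)} + I{\left(174,-42 \right)}\right) \left(-11474 - 40443\right) = \left(\left(\left(-7\right)^{2}\right)^{2} + 3\right) \left(-11474 - 40443\right) = \left(49^{2} + 3\right) \left(-51917\right) = \left(2401 + 3\right) \left(-51917\right) = 2404 \left(-51917\right) = -124808468$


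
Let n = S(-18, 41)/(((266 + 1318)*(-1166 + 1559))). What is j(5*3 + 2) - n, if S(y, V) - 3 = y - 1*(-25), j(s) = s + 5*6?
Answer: 14629027/311256 ≈ 47.000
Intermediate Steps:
j(s) = 30 + s (j(s) = s + 30 = 30 + s)
S(y, V) = 28 + y (S(y, V) = 3 + (y - 1*(-25)) = 3 + (y + 25) = 3 + (25 + y) = 28 + y)
n = 5/311256 (n = (28 - 18)/(((266 + 1318)*(-1166 + 1559))) = 10/((1584*393)) = 10/622512 = 10*(1/622512) = 5/311256 ≈ 1.6064e-5)
j(5*3 + 2) - n = (30 + (5*3 + 2)) - 1*5/311256 = (30 + (15 + 2)) - 5/311256 = (30 + 17) - 5/311256 = 47 - 5/311256 = 14629027/311256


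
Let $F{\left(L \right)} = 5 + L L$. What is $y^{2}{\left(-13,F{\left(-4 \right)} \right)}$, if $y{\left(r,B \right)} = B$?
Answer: $441$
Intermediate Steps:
$F{\left(L \right)} = 5 + L^{2}$
$y^{2}{\left(-13,F{\left(-4 \right)} \right)} = \left(5 + \left(-4\right)^{2}\right)^{2} = \left(5 + 16\right)^{2} = 21^{2} = 441$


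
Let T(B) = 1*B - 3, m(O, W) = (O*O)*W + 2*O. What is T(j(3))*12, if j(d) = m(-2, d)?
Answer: 60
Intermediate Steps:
m(O, W) = 2*O + W*O² (m(O, W) = O²*W + 2*O = W*O² + 2*O = 2*O + W*O²)
j(d) = -4 + 4*d (j(d) = -2*(2 - 2*d) = -4 + 4*d)
T(B) = -3 + B (T(B) = B - 3 = -3 + B)
T(j(3))*12 = (-3 + (-4 + 4*3))*12 = (-3 + (-4 + 12))*12 = (-3 + 8)*12 = 5*12 = 60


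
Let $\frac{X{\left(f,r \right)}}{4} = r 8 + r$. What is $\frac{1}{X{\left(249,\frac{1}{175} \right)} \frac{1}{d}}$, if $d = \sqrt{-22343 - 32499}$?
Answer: $\frac{175 i \sqrt{54842}}{36} \approx 1138.4 i$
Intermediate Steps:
$X{\left(f,r \right)} = 36 r$ ($X{\left(f,r \right)} = 4 \left(r 8 + r\right) = 4 \left(8 r + r\right) = 4 \cdot 9 r = 36 r$)
$d = i \sqrt{54842}$ ($d = \sqrt{-54842} = i \sqrt{54842} \approx 234.18 i$)
$\frac{1}{X{\left(249,\frac{1}{175} \right)} \frac{1}{d}} = \frac{1}{\frac{36}{175} \frac{1}{i \sqrt{54842}}} = \frac{1}{36 \cdot \frac{1}{175} \left(- \frac{i \sqrt{54842}}{54842}\right)} = \frac{1}{\frac{36}{175} \left(- \frac{i \sqrt{54842}}{54842}\right)} = \frac{1}{\left(- \frac{18}{4798675}\right) i \sqrt{54842}} = \frac{175 i \sqrt{54842}}{36}$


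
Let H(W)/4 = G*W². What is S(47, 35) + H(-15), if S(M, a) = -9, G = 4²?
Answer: 14391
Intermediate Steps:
G = 16
H(W) = 64*W² (H(W) = 4*(16*W²) = 64*W²)
S(47, 35) + H(-15) = -9 + 64*(-15)² = -9 + 64*225 = -9 + 14400 = 14391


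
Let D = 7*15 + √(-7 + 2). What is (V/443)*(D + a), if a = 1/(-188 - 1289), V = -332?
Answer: -51487888/654311 - 332*I*√5/443 ≈ -78.69 - 1.6758*I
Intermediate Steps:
a = -1/1477 (a = 1/(-1477) = -1/1477 ≈ -0.00067705)
D = 105 + I*√5 (D = 105 + √(-5) = 105 + I*√5 ≈ 105.0 + 2.2361*I)
(V/443)*(D + a) = (-332/443)*((105 + I*√5) - 1/1477) = (-332*1/443)*(155084/1477 + I*√5) = -332*(155084/1477 + I*√5)/443 = -51487888/654311 - 332*I*√5/443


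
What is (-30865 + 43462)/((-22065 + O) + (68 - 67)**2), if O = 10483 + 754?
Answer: -4199/3609 ≈ -1.1635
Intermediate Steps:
O = 11237
(-30865 + 43462)/((-22065 + O) + (68 - 67)**2) = (-30865 + 43462)/((-22065 + 11237) + (68 - 67)**2) = 12597/(-10828 + 1**2) = 12597/(-10828 + 1) = 12597/(-10827) = 12597*(-1/10827) = -4199/3609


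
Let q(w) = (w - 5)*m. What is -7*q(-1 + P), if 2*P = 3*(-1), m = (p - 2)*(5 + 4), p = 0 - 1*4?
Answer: -2835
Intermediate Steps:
p = -4 (p = 0 - 4 = -4)
m = -54 (m = (-4 - 2)*(5 + 4) = -6*9 = -54)
P = -3/2 (P = (3*(-1))/2 = (½)*(-3) = -3/2 ≈ -1.5000)
q(w) = 270 - 54*w (q(w) = (w - 5)*(-54) = (-5 + w)*(-54) = 270 - 54*w)
-7*q(-1 + P) = -7*(270 - 54*(-1 - 3/2)) = -7*(270 - 54*(-5/2)) = -7*(270 + 135) = -7*405 = -2835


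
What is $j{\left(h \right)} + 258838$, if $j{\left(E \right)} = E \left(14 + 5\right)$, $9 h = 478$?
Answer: $\frac{2338624}{9} \approx 2.5985 \cdot 10^{5}$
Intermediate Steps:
$h = \frac{478}{9}$ ($h = \frac{1}{9} \cdot 478 = \frac{478}{9} \approx 53.111$)
$j{\left(E \right)} = 19 E$ ($j{\left(E \right)} = E 19 = 19 E$)
$j{\left(h \right)} + 258838 = 19 \cdot \frac{478}{9} + 258838 = \frac{9082}{9} + 258838 = \frac{2338624}{9}$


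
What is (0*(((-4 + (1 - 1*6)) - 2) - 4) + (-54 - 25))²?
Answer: 6241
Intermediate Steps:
(0*(((-4 + (1 - 1*6)) - 2) - 4) + (-54 - 25))² = (0*(((-4 + (1 - 6)) - 2) - 4) - 79)² = (0*(((-4 - 5) - 2) - 4) - 79)² = (0*((-9 - 2) - 4) - 79)² = (0*(-11 - 4) - 79)² = (0*(-15) - 79)² = (0 - 79)² = (-79)² = 6241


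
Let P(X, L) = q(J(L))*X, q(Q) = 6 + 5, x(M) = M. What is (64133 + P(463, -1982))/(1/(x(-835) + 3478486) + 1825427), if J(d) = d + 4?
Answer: 120371934063/3174099015989 ≈ 0.037923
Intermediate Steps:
J(d) = 4 + d
q(Q) = 11
P(X, L) = 11*X
(64133 + P(463, -1982))/(1/(x(-835) + 3478486) + 1825427) = (64133 + 11*463)/(1/(-835 + 3478486) + 1825427) = (64133 + 5093)/(1/3477651 + 1825427) = 69226/(1/3477651 + 1825427) = 69226/(6348198031978/3477651) = 69226*(3477651/6348198031978) = 120371934063/3174099015989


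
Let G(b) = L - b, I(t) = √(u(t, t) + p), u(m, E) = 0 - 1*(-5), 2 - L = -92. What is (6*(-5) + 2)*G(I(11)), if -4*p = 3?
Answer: -2632 + 14*√17 ≈ -2574.3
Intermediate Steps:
L = 94 (L = 2 - 1*(-92) = 2 + 92 = 94)
u(m, E) = 5 (u(m, E) = 0 + 5 = 5)
p = -¾ (p = -¼*3 = -¾ ≈ -0.75000)
I(t) = √17/2 (I(t) = √(5 - ¾) = √(17/4) = √17/2)
G(b) = 94 - b
(6*(-5) + 2)*G(I(11)) = (6*(-5) + 2)*(94 - √17/2) = (-30 + 2)*(94 - √17/2) = -28*(94 - √17/2) = -2632 + 14*√17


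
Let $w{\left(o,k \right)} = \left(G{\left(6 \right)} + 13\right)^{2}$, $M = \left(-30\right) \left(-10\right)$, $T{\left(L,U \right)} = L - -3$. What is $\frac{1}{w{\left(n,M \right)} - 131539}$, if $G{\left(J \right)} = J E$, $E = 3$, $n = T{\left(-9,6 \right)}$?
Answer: $- \frac{1}{130578} \approx -7.6583 \cdot 10^{-6}$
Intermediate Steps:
$T{\left(L,U \right)} = 3 + L$ ($T{\left(L,U \right)} = L + 3 = 3 + L$)
$n = -6$ ($n = 3 - 9 = -6$)
$M = 300$
$G{\left(J \right)} = 3 J$ ($G{\left(J \right)} = J 3 = 3 J$)
$w{\left(o,k \right)} = 961$ ($w{\left(o,k \right)} = \left(3 \cdot 6 + 13\right)^{2} = \left(18 + 13\right)^{2} = 31^{2} = 961$)
$\frac{1}{w{\left(n,M \right)} - 131539} = \frac{1}{961 - 131539} = \frac{1}{-130578} = - \frac{1}{130578}$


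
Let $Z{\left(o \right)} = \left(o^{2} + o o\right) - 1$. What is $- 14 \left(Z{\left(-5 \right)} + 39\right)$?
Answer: $-1232$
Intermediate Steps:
$Z{\left(o \right)} = -1 + 2 o^{2}$ ($Z{\left(o \right)} = \left(o^{2} + o^{2}\right) - 1 = 2 o^{2} - 1 = -1 + 2 o^{2}$)
$- 14 \left(Z{\left(-5 \right)} + 39\right) = - 14 \left(\left(-1 + 2 \left(-5\right)^{2}\right) + 39\right) = - 14 \left(\left(-1 + 2 \cdot 25\right) + 39\right) = - 14 \left(\left(-1 + 50\right) + 39\right) = - 14 \left(49 + 39\right) = \left(-14\right) 88 = -1232$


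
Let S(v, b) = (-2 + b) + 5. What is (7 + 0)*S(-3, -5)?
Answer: -14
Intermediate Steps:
S(v, b) = 3 + b
(7 + 0)*S(-3, -5) = (7 + 0)*(3 - 5) = 7*(-2) = -14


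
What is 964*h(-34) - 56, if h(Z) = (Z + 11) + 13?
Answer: -9696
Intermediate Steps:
h(Z) = 24 + Z (h(Z) = (11 + Z) + 13 = 24 + Z)
964*h(-34) - 56 = 964*(24 - 34) - 56 = 964*(-10) - 56 = -9640 - 56 = -9696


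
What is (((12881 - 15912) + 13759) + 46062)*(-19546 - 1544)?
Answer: -1197701100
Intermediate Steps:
(((12881 - 15912) + 13759) + 46062)*(-19546 - 1544) = ((-3031 + 13759) + 46062)*(-21090) = (10728 + 46062)*(-21090) = 56790*(-21090) = -1197701100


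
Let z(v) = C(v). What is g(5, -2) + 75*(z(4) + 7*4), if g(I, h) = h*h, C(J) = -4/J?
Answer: 2029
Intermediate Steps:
z(v) = -4/v
g(I, h) = h²
g(5, -2) + 75*(z(4) + 7*4) = (-2)² + 75*(-4/4 + 7*4) = 4 + 75*(-4*¼ + 28) = 4 + 75*(-1 + 28) = 4 + 75*27 = 4 + 2025 = 2029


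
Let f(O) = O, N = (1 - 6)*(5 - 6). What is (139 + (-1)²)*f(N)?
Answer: 700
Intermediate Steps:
N = 5 (N = -5*(-1) = 5)
(139 + (-1)²)*f(N) = (139 + (-1)²)*5 = (139 + 1)*5 = 140*5 = 700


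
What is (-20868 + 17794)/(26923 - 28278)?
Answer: 3074/1355 ≈ 2.2686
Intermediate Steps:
(-20868 + 17794)/(26923 - 28278) = -3074/(-1355) = -3074*(-1/1355) = 3074/1355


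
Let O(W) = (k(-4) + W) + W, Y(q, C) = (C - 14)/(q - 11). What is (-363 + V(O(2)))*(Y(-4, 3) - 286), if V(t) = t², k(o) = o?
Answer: 517759/5 ≈ 1.0355e+5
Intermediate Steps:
Y(q, C) = (-14 + C)/(-11 + q)
O(W) = -4 + 2*W (O(W) = (-4 + W) + W = -4 + 2*W)
(-363 + V(O(2)))*(Y(-4, 3) - 286) = (-363 + (-4 + 2*2)²)*((-14 + 3)/(-11 - 4) - 286) = (-363 + (-4 + 4)²)*(-11/(-15) - 286) = (-363 + 0²)*(-1/15*(-11) - 286) = (-363 + 0)*(11/15 - 286) = -363*(-4279/15) = 517759/5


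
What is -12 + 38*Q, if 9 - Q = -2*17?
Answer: 1622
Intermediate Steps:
Q = 43 (Q = 9 - (-2)*17 = 9 - 1*(-34) = 9 + 34 = 43)
-12 + 38*Q = -12 + 38*43 = -12 + 1634 = 1622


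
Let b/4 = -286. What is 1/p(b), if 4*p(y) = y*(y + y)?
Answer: 1/654368 ≈ 1.5282e-6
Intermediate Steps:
b = -1144 (b = 4*(-286) = -1144)
p(y) = y²/2 (p(y) = (y*(y + y))/4 = (y*(2*y))/4 = (2*y²)/4 = y²/2)
1/p(b) = 1/((½)*(-1144)²) = 1/((½)*1308736) = 1/654368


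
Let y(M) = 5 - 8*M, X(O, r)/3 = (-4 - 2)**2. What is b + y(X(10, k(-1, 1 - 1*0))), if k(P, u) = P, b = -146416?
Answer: -147275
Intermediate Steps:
X(O, r) = 108 (X(O, r) = 3*(-4 - 2)**2 = 3*(-6)**2 = 3*36 = 108)
b + y(X(10, k(-1, 1 - 1*0))) = -146416 + (5 - 8*108) = -146416 + (5 - 864) = -146416 - 859 = -147275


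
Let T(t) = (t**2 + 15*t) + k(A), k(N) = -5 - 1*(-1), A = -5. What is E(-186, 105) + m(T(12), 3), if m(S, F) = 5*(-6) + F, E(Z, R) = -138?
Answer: -165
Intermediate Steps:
k(N) = -4 (k(N) = -5 + 1 = -4)
T(t) = -4 + t**2 + 15*t (T(t) = (t**2 + 15*t) - 4 = -4 + t**2 + 15*t)
m(S, F) = -30 + F
E(-186, 105) + m(T(12), 3) = -138 + (-30 + 3) = -138 - 27 = -165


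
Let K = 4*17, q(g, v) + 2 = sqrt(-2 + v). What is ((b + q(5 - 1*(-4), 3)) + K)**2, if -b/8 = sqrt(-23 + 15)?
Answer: 3977 - 2144*I*sqrt(2) ≈ 3977.0 - 3032.1*I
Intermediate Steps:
q(g, v) = -2 + sqrt(-2 + v)
b = -16*I*sqrt(2) (b = -8*sqrt(-23 + 15) = -16*I*sqrt(2) ≈ -22.627*I)
K = 68
((b + q(5 - 1*(-4), 3)) + K)**2 = ((-16*I*sqrt(2) + (-2 + sqrt(-2 + 3))) + 68)**2 = ((-16*I*sqrt(2) + (-2 + sqrt(1))) + 68)**2 = ((-16*I*sqrt(2) + (-2 + 1)) + 68)**2 = ((-16*I*sqrt(2) - 1) + 68)**2 = ((-1 - 16*I*sqrt(2)) + 68)**2 = (67 - 16*I*sqrt(2))**2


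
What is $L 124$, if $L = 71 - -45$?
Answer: $14384$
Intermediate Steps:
$L = 116$ ($L = 71 + 45 = 116$)
$L 124 = 116 \cdot 124 = 14384$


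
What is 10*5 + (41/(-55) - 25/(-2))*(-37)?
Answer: -42341/110 ≈ -384.92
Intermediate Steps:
10*5 + (41/(-55) - 25/(-2))*(-37) = 50 + (41*(-1/55) - 25*(-1/2))*(-37) = 50 + (-41/55 + 25/2)*(-37) = 50 + (1293/110)*(-37) = 50 - 47841/110 = -42341/110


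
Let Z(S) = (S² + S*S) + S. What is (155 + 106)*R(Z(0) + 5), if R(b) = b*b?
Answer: 6525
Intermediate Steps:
Z(S) = S + 2*S² (Z(S) = (S² + S²) + S = 2*S² + S = S + 2*S²)
R(b) = b²
(155 + 106)*R(Z(0) + 5) = (155 + 106)*(0*(1 + 2*0) + 5)² = 261*(0*(1 + 0) + 5)² = 261*(0*1 + 5)² = 261*(0 + 5)² = 261*5² = 261*25 = 6525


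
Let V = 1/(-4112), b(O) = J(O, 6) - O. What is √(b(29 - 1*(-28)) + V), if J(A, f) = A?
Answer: I*√257/1028 ≈ 0.015595*I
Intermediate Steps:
b(O) = 0 (b(O) = O - O = 0)
V = -1/4112 ≈ -0.00024319
√(b(29 - 1*(-28)) + V) = √(0 - 1/4112) = √(-1/4112) = I*√257/1028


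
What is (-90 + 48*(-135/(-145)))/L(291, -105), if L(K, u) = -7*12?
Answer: 219/406 ≈ 0.53941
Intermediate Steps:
L(K, u) = -84
(-90 + 48*(-135/(-145)))/L(291, -105) = (-90 + 48*(-135/(-145)))/(-84) = (-90 + 48*(-135*(-1/145)))*(-1/84) = (-90 + 48*(27/29))*(-1/84) = (-90 + 1296/29)*(-1/84) = -1314/29*(-1/84) = 219/406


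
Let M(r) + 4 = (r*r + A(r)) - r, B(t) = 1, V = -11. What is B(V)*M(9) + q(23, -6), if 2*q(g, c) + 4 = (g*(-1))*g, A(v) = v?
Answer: -379/2 ≈ -189.50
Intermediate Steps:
q(g, c) = -2 - g²/2 (q(g, c) = -2 + ((g*(-1))*g)/2 = -2 + ((-g)*g)/2 = -2 + (-g²)/2 = -2 - g²/2)
M(r) = -4 + r² (M(r) = -4 + ((r*r + r) - r) = -4 + ((r² + r) - r) = -4 + ((r + r²) - r) = -4 + r²)
B(V)*M(9) + q(23, -6) = 1*(-4 + 9²) + (-2 - ½*23²) = 1*(-4 + 81) + (-2 - ½*529) = 1*77 + (-2 - 529/2) = 77 - 533/2 = -379/2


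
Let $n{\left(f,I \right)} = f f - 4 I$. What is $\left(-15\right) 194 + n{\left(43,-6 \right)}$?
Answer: $-1037$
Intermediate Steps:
$n{\left(f,I \right)} = f^{2} - 4 I$
$\left(-15\right) 194 + n{\left(43,-6 \right)} = \left(-15\right) 194 - \left(-24 - 43^{2}\right) = -2910 + \left(1849 + 24\right) = -2910 + 1873 = -1037$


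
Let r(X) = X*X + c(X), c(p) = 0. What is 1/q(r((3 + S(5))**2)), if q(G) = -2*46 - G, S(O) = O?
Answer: -1/4188 ≈ -0.00023878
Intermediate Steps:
r(X) = X**2 (r(X) = X*X + 0 = X**2 + 0 = X**2)
q(G) = -92 - G
1/q(r((3 + S(5))**2)) = 1/(-92 - ((3 + 5)**2)**2) = 1/(-92 - (8**2)**2) = 1/(-92 - 1*64**2) = 1/(-92 - 1*4096) = 1/(-92 - 4096) = 1/(-4188) = -1/4188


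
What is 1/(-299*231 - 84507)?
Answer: -1/153576 ≈ -6.5114e-6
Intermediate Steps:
1/(-299*231 - 84507) = 1/(-69069 - 84507) = 1/(-153576) = -1/153576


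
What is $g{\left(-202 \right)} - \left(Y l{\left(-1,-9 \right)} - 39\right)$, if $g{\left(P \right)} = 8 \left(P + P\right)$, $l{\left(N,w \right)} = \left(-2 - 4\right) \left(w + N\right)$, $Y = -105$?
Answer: $3107$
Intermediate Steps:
$l{\left(N,w \right)} = - 6 N - 6 w$ ($l{\left(N,w \right)} = - 6 \left(N + w\right) = - 6 N - 6 w$)
$g{\left(P \right)} = 16 P$ ($g{\left(P \right)} = 8 \cdot 2 P = 16 P$)
$g{\left(-202 \right)} - \left(Y l{\left(-1,-9 \right)} - 39\right) = 16 \left(-202\right) - \left(- 105 \left(\left(-6\right) \left(-1\right) - -54\right) - 39\right) = -3232 - \left(- 105 \left(6 + 54\right) - 39\right) = -3232 - \left(\left(-105\right) 60 - 39\right) = -3232 - \left(-6300 - 39\right) = -3232 - -6339 = -3232 + 6339 = 3107$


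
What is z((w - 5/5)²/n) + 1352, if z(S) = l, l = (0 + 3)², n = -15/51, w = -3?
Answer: 1361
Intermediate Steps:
n = -5/17 (n = -15*1/51 = -5/17 ≈ -0.29412)
l = 9 (l = 3² = 9)
z(S) = 9
z((w - 5/5)²/n) + 1352 = 9 + 1352 = 1361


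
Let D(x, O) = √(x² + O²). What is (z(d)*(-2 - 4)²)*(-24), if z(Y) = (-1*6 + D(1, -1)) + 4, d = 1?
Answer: 1728 - 864*√2 ≈ 506.12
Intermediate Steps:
D(x, O) = √(O² + x²)
z(Y) = -2 + √2 (z(Y) = (-1*6 + √((-1)² + 1²)) + 4 = (-6 + √(1 + 1)) + 4 = (-6 + √2) + 4 = -2 + √2)
(z(d)*(-2 - 4)²)*(-24) = ((-2 + √2)*(-2 - 4)²)*(-24) = ((-2 + √2)*(-6)²)*(-24) = ((-2 + √2)*36)*(-24) = (-72 + 36*√2)*(-24) = 1728 - 864*√2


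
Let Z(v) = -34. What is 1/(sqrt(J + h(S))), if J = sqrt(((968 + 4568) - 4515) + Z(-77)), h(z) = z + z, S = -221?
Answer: -I/sqrt(442 - sqrt(987)) ≈ -0.049351*I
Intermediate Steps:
h(z) = 2*z
J = sqrt(987) (J = sqrt(((968 + 4568) - 4515) - 34) = sqrt((5536 - 4515) - 34) = sqrt(1021 - 34) = sqrt(987) ≈ 31.417)
1/(sqrt(J + h(S))) = 1/(sqrt(sqrt(987) + 2*(-221))) = 1/(sqrt(sqrt(987) - 442)) = 1/(sqrt(-442 + sqrt(987))) = 1/sqrt(-442 + sqrt(987))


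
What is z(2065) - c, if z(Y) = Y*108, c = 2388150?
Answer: -2165130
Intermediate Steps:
z(Y) = 108*Y
z(2065) - c = 108*2065 - 1*2388150 = 223020 - 2388150 = -2165130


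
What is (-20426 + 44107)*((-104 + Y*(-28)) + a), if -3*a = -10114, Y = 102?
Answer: 29222354/3 ≈ 9.7408e+6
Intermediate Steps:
a = 10114/3 (a = -⅓*(-10114) = 10114/3 ≈ 3371.3)
(-20426 + 44107)*((-104 + Y*(-28)) + a) = (-20426 + 44107)*((-104 + 102*(-28)) + 10114/3) = 23681*((-104 - 2856) + 10114/3) = 23681*(-2960 + 10114/3) = 23681*(1234/3) = 29222354/3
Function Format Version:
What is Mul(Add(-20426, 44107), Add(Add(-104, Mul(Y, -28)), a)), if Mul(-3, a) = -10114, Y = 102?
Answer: Rational(29222354, 3) ≈ 9.7408e+6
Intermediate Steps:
a = Rational(10114, 3) (a = Mul(Rational(-1, 3), -10114) = Rational(10114, 3) ≈ 3371.3)
Mul(Add(-20426, 44107), Add(Add(-104, Mul(Y, -28)), a)) = Mul(Add(-20426, 44107), Add(Add(-104, Mul(102, -28)), Rational(10114, 3))) = Mul(23681, Add(Add(-104, -2856), Rational(10114, 3))) = Mul(23681, Add(-2960, Rational(10114, 3))) = Mul(23681, Rational(1234, 3)) = Rational(29222354, 3)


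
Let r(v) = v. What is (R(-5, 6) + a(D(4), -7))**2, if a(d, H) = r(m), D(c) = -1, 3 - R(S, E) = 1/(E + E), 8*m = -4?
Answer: 841/144 ≈ 5.8403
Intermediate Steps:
m = -1/2 (m = (1/8)*(-4) = -1/2 ≈ -0.50000)
R(S, E) = 3 - 1/(2*E) (R(S, E) = 3 - 1/(E + E) = 3 - 1/(2*E))
a(d, H) = -1/2
(R(-5, 6) + a(D(4), -7))**2 = ((3 - 1/2/6) - 1/2)**2 = ((3 - 1/2*1/6) - 1/2)**2 = ((3 - 1/12) - 1/2)**2 = (35/12 - 1/2)**2 = (29/12)**2 = 841/144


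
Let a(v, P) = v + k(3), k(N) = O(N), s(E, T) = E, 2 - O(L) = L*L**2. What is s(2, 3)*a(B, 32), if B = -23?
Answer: -96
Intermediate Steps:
O(L) = 2 - L**3 (O(L) = 2 - L*L**2 = 2 - L**3)
k(N) = 2 - N**3
a(v, P) = -25 + v (a(v, P) = v + (2 - 1*3**3) = v + (2 - 1*27) = v + (2 - 27) = v - 25 = -25 + v)
s(2, 3)*a(B, 32) = 2*(-25 - 23) = 2*(-48) = -96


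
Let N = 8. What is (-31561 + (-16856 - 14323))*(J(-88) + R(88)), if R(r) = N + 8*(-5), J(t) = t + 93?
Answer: 1693980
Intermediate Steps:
J(t) = 93 + t
R(r) = -32 (R(r) = 8 + 8*(-5) = 8 - 40 = -32)
(-31561 + (-16856 - 14323))*(J(-88) + R(88)) = (-31561 + (-16856 - 14323))*((93 - 88) - 32) = (-31561 - 31179)*(5 - 32) = -62740*(-27) = 1693980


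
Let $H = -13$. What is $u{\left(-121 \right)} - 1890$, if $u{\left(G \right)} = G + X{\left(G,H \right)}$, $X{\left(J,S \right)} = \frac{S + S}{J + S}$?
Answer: $- \frac{134724}{67} \approx -2010.8$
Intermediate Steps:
$X{\left(J,S \right)} = \frac{2 S}{J + S}$
$u{\left(G \right)} = G - \frac{26}{-13 + G}$ ($u{\left(G \right)} = G + 2 \left(-13\right) \frac{1}{G - 13} = G + 2 \left(-13\right) \frac{1}{-13 + G} = G - \frac{26}{-13 + G}$)
$u{\left(-121 \right)} - 1890 = \frac{-26 - 121 \left(-13 - 121\right)}{-13 - 121} - 1890 = \frac{-26 - -16214}{-134} - 1890 = - \frac{-26 + 16214}{134} - 1890 = \left(- \frac{1}{134}\right) 16188 - 1890 = - \frac{8094}{67} - 1890 = - \frac{134724}{67}$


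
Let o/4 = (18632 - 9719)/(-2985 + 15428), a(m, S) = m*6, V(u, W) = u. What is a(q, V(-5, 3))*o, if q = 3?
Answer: 641736/12443 ≈ 51.574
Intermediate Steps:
a(m, S) = 6*m
o = 35652/12443 (o = 4*((18632 - 9719)/(-2985 + 15428)) = 4*(8913/12443) = 35652/12443 ≈ 2.8652)
a(q, V(-5, 3))*o = (6*3)*(35652/12443) = 18*(35652/12443) = 641736/12443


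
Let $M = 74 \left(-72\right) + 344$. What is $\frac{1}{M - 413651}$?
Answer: $- \frac{1}{418635} \approx -2.3887 \cdot 10^{-6}$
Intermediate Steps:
$M = -4984$ ($M = -5328 + 344 = -4984$)
$\frac{1}{M - 413651} = \frac{1}{-4984 - 413651} = \frac{1}{-418635} = - \frac{1}{418635}$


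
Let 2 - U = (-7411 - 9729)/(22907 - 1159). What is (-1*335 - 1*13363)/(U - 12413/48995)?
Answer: -1824476446935/337612862 ≈ -5404.0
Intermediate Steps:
U = 15159/5437 (U = 2 - (-7411 - 9729)/(22907 - 1159) = 2 - (-17140)/21748 = 2 - 1*(-4285/5437) = 2 + 4285/5437 = 15159/5437 ≈ 2.7881)
(-1*335 - 1*13363)/(U - 12413/48995) = (-1*335 - 1*13363)/(15159/5437 - 12413/48995) = (-335 - 13363)/(15159/5437 - 12413*1/48995) = -13698/(15159/5437 - 12413/48995) = -13698/675225724/266385815 = -13698*266385815/675225724 = -1824476446935/337612862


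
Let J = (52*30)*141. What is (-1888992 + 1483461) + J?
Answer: -185571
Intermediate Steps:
J = 219960 (J = 1560*141 = 219960)
(-1888992 + 1483461) + J = (-1888992 + 1483461) + 219960 = -405531 + 219960 = -185571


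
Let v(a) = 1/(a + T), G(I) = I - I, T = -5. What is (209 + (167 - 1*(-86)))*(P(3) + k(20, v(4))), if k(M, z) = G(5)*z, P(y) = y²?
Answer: 4158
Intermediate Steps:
G(I) = 0
v(a) = 1/(-5 + a) (v(a) = 1/(a - 5) = 1/(-5 + a))
k(M, z) = 0 (k(M, z) = 0*z = 0)
(209 + (167 - 1*(-86)))*(P(3) + k(20, v(4))) = (209 + (167 - 1*(-86)))*(3² + 0) = (209 + (167 + 86))*(9 + 0) = (209 + 253)*9 = 462*9 = 4158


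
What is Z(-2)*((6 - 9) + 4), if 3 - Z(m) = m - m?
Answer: 3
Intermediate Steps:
Z(m) = 3 (Z(m) = 3 - (m - m) = 3 - 1*0 = 3 + 0 = 3)
Z(-2)*((6 - 9) + 4) = 3*((6 - 9) + 4) = 3*(-3 + 4) = 3*1 = 3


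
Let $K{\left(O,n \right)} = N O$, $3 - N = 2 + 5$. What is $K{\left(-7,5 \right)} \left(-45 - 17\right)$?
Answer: $-1736$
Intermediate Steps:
$N = -4$ ($N = 3 - \left(2 + 5\right) = 3 - 7 = -4$)
$K{\left(O,n \right)} = - 4 O$
$K{\left(-7,5 \right)} \left(-45 - 17\right) = \left(-4\right) \left(-7\right) \left(-45 - 17\right) = 28 \left(-62\right) = -1736$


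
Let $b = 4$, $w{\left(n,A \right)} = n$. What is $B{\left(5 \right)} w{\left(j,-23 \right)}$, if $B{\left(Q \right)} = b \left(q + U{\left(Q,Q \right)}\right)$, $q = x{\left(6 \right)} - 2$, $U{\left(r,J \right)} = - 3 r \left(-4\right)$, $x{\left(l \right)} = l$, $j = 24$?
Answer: $6144$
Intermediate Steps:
$U{\left(r,J \right)} = 12 r$
$q = 4$ ($q = 6 - 2 = 4$)
$B{\left(Q \right)} = 16 + 48 Q$ ($B{\left(Q \right)} = 4 \left(4 + 12 Q\right) = 16 + 48 Q$)
$B{\left(5 \right)} w{\left(j,-23 \right)} = \left(16 + 48 \cdot 5\right) 24 = \left(16 + 240\right) 24 = 256 \cdot 24 = 6144$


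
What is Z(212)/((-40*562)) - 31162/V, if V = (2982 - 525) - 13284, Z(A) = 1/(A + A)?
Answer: 297021215413/103197767040 ≈ 2.8782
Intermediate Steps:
Z(A) = 1/(2*A)
V = -10827 (V = 2457 - 13284 = -10827)
Z(212)/((-40*562)) - 31162/V = ((½)/212)/((-40*562)) - 31162/(-10827) = ((½)*(1/212))/(-22480) - 31162*(-1/10827) = (1/424)*(-1/22480) + 31162/10827 = -1/9531520 + 31162/10827 = 297021215413/103197767040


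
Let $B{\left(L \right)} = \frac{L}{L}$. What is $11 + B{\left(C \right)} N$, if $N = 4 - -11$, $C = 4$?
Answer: $26$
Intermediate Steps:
$N = 15$ ($N = 4 + 11 = 15$)
$B{\left(L \right)} = 1$
$11 + B{\left(C \right)} N = 11 + 1 \cdot 15 = 11 + 15 = 26$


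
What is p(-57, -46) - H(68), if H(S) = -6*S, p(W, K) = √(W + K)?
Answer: 408 + I*√103 ≈ 408.0 + 10.149*I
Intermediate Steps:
p(W, K) = √(K + W)
p(-57, -46) - H(68) = √(-46 - 57) - (-6)*68 = √(-103) - 1*(-408) = I*√103 + 408 = 408 + I*√103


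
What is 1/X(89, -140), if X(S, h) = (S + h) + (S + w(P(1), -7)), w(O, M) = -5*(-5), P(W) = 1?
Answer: 1/63 ≈ 0.015873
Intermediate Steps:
w(O, M) = 25
X(S, h) = 25 + h + 2*S (X(S, h) = (S + h) + (S + 25) = (S + h) + (25 + S) = 25 + h + 2*S)
1/X(89, -140) = 1/(25 - 140 + 2*89) = 1/(25 - 140 + 178) = 1/63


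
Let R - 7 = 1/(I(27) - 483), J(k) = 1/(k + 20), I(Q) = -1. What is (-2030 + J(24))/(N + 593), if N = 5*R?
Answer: -982509/303947 ≈ -3.2325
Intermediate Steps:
J(k) = 1/(20 + k)
R = 3387/484 (R = 7 + 1/(-1 - 483) = 7 + 1/(-484) = 7 - 1/484 = 3387/484 ≈ 6.9979)
N = 16935/484 (N = 5*(3387/484) = 16935/484 ≈ 34.990)
(-2030 + J(24))/(N + 593) = (-2030 + 1/(20 + 24))/(16935/484 + 593) = (-2030 + 1/44)/(303947/484) = (-2030 + 1/44)*(484/303947) = -89319/44*484/303947 = -982509/303947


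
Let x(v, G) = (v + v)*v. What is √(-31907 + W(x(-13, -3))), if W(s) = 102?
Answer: I*√31805 ≈ 178.34*I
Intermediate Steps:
x(v, G) = 2*v² (x(v, G) = (2*v)*v = 2*v²)
√(-31907 + W(x(-13, -3))) = √(-31907 + 102) = √(-31805) = I*√31805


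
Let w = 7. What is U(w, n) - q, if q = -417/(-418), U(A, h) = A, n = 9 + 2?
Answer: 2509/418 ≈ 6.0024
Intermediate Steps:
n = 11
q = 417/418 (q = -417*(-1/418) = 417/418 ≈ 0.99761)
U(w, n) - q = 7 - 1*417/418 = 7 - 417/418 = 2509/418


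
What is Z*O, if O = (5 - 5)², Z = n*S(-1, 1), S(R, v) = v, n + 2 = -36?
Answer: 0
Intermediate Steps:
n = -38 (n = -2 - 36 = -38)
Z = -38 (Z = -38*1 = -38)
O = 0 (O = 0² = 0)
Z*O = -38*0 = 0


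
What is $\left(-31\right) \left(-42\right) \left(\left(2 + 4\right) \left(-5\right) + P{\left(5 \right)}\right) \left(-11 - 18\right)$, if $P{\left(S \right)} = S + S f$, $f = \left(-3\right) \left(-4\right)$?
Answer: $-1321530$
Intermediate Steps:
$f = 12$
$P{\left(S \right)} = 13 S$ ($P{\left(S \right)} = S + S 12 = S + 12 S = 13 S$)
$\left(-31\right) \left(-42\right) \left(\left(2 + 4\right) \left(-5\right) + P{\left(5 \right)}\right) \left(-11 - 18\right) = \left(-31\right) \left(-42\right) \left(\left(2 + 4\right) \left(-5\right) + 13 \cdot 5\right) \left(-11 - 18\right) = 1302 \left(6 \left(-5\right) + 65\right) \left(-29\right) = 1302 \left(-30 + 65\right) \left(-29\right) = 1302 \cdot 35 \left(-29\right) = 1302 \left(-1015\right) = -1321530$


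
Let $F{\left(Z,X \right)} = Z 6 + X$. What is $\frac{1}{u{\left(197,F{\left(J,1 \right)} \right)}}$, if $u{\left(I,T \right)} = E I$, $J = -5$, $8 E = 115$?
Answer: $\frac{8}{22655} \approx 0.00035312$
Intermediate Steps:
$E = \frac{115}{8}$ ($E = \frac{1}{8} \cdot 115 = \frac{115}{8} \approx 14.375$)
$F{\left(Z,X \right)} = X + 6 Z$ ($F{\left(Z,X \right)} = 6 Z + X = X + 6 Z$)
$u{\left(I,T \right)} = \frac{115 I}{8}$
$\frac{1}{u{\left(197,F{\left(J,1 \right)} \right)}} = \frac{1}{\frac{115}{8} \cdot 197} = \frac{1}{\frac{22655}{8}} = \frac{8}{22655}$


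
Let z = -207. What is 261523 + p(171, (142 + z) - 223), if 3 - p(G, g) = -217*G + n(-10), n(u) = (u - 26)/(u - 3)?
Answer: 3882193/13 ≈ 2.9863e+5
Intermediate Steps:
n(u) = (-26 + u)/(-3 + u)
p(G, g) = 3/13 + 217*G (p(G, g) = 3 - (-217*G + (-26 - 10)/(-3 - 10)) = 3 - (-217*G - 36/(-13)) = 3 - (-217*G - 1/13*(-36)) = 3 - (-217*G + 36/13) = 3 - (36/13 - 217*G) = 3 + (-36/13 + 217*G) = 3/13 + 217*G)
261523 + p(171, (142 + z) - 223) = 261523 + (3/13 + 217*171) = 261523 + (3/13 + 37107) = 261523 + 482394/13 = 3882193/13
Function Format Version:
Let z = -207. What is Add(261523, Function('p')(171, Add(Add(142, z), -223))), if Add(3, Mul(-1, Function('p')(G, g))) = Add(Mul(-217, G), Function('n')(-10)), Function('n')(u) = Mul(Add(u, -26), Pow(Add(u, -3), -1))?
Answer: Rational(3882193, 13) ≈ 2.9863e+5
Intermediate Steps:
Function('n')(u) = Mul(Pow(Add(-3, u), -1), Add(-26, u)) (Function('n')(u) = Mul(Add(-26, u), Pow(Add(-3, u), -1)) = Mul(Pow(Add(-3, u), -1), Add(-26, u)))
Function('p')(G, g) = Add(Rational(3, 13), Mul(217, G)) (Function('p')(G, g) = Add(3, Mul(-1, Add(Mul(-217, G), Mul(Pow(Add(-3, -10), -1), Add(-26, -10))))) = Add(3, Mul(-1, Add(Mul(-217, G), Mul(Pow(-13, -1), -36)))) = Add(3, Mul(-1, Add(Mul(-217, G), Mul(Rational(-1, 13), -36)))) = Add(3, Mul(-1, Add(Mul(-217, G), Rational(36, 13)))) = Add(3, Mul(-1, Add(Rational(36, 13), Mul(-217, G)))) = Add(3, Add(Rational(-36, 13), Mul(217, G))) = Add(Rational(3, 13), Mul(217, G)))
Add(261523, Function('p')(171, Add(Add(142, z), -223))) = Add(261523, Add(Rational(3, 13), Mul(217, 171))) = Add(261523, Add(Rational(3, 13), 37107)) = Add(261523, Rational(482394, 13)) = Rational(3882193, 13)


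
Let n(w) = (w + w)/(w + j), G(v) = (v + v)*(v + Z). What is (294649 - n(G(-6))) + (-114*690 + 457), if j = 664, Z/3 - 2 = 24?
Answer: 5410934/25 ≈ 2.1644e+5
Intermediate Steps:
Z = 78 (Z = 6 + 3*24 = 6 + 72 = 78)
G(v) = 2*v*(78 + v) (G(v) = (v + v)*(v + 78) = (2*v)*(78 + v) = 2*v*(78 + v))
n(w) = 2*w/(664 + w) (n(w) = (w + w)/(w + 664) = (2*w)/(664 + w) = 2*w/(664 + w))
(294649 - n(G(-6))) + (-114*690 + 457) = (294649 - 2*2*(-6)*(78 - 6)/(664 + 2*(-6)*(78 - 6))) + (-114*690 + 457) = (294649 - 2*2*(-6)*72/(664 + 2*(-6)*72)) + (-78660 + 457) = (294649 - 2*(-864)/(664 - 864)) - 78203 = (294649 - 2*(-864)/(-200)) - 78203 = (294649 - 2*(-864)*(-1)/200) - 78203 = (294649 - 1*216/25) - 78203 = (294649 - 216/25) - 78203 = 7366009/25 - 78203 = 5410934/25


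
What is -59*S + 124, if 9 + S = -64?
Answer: 4431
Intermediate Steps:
S = -73 (S = -9 - 64 = -73)
-59*S + 124 = -59*(-73) + 124 = 4307 + 124 = 4431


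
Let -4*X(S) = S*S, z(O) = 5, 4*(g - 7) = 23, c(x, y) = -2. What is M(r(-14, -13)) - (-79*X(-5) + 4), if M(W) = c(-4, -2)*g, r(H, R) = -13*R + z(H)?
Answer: -2093/4 ≈ -523.25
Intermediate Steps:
g = 51/4 (g = 7 + (1/4)*23 = 7 + 23/4 = 51/4 ≈ 12.750)
X(S) = -S**2/4 (X(S) = -S*S/4 = -S**2/4)
r(H, R) = 5 - 13*R (r(H, R) = -13*R + 5 = 5 - 13*R)
M(W) = -51/2 (M(W) = -2*51/4 = -51/2)
M(r(-14, -13)) - (-79*X(-5) + 4) = -51/2 - (-(-79)*(-5)**2/4 + 4) = -51/2 - (-(-79)*25/4 + 4) = -51/2 - (-79*(-25/4) + 4) = -51/2 - (1975/4 + 4) = -51/2 - 1*1991/4 = -51/2 - 1991/4 = -2093/4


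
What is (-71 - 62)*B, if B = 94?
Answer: -12502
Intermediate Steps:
(-71 - 62)*B = (-71 - 62)*94 = -133*94 = -12502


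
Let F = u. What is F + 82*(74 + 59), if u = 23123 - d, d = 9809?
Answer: 24220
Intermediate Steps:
u = 13314 (u = 23123 - 1*9809 = 23123 - 9809 = 13314)
F = 13314
F + 82*(74 + 59) = 13314 + 82*(74 + 59) = 13314 + 82*133 = 13314 + 10906 = 24220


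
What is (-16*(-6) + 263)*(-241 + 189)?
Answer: -18668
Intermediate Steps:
(-16*(-6) + 263)*(-241 + 189) = (96 + 263)*(-52) = 359*(-52) = -18668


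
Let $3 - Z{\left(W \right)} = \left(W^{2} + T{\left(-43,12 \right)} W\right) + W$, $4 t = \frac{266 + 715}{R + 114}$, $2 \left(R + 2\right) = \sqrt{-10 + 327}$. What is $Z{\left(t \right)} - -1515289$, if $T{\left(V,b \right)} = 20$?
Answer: $\frac{15067069279711003}{9943679524} + \frac{1242714123 \sqrt{317}}{4971839762} \approx 1.5152 \cdot 10^{6}$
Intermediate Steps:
$R = -2 + \frac{\sqrt{317}}{2}$ ($R = -2 + \frac{\sqrt{-10 + 327}}{2} = -2 + \frac{\sqrt{317}}{2} \approx 6.9022$)
$t = \frac{981}{4 \left(112 + \frac{\sqrt{317}}{2}\right)}$ ($t = \frac{\left(266 + 715\right) \frac{1}{\left(-2 + \frac{\sqrt{317}}{2}\right) + 114}}{4} = \frac{981 \frac{1}{112 + \frac{\sqrt{317}}{2}}}{4} = \frac{981}{4 \left(112 + \frac{\sqrt{317}}{2}\right)} \approx 2.0285$)
$Z{\left(W \right)} = 3 - W^{2} - 21 W$ ($Z{\left(W \right)} = 3 - \left(\left(W^{2} + 20 W\right) + W\right) = 3 - \left(W^{2} + 21 W\right) = 3 - W^{2} - 21 W$)
$Z{\left(t \right)} - -1515289 = \left(3 - \left(\frac{109872}{49859} - \frac{981 \sqrt{317}}{99718}\right)^{2} - 21 \left(\frac{109872}{49859} - \frac{981 \sqrt{317}}{99718}\right)\right) - -1515289 = \left(3 - \left(\frac{109872}{49859} - \frac{981 \sqrt{317}}{99718}\right)^{2} - \left(\frac{2307312}{49859} - \frac{20601 \sqrt{317}}{99718}\right)\right) + 1515289 = \left(- \frac{2157735}{49859} - \left(\frac{109872}{49859} - \frac{981 \sqrt{317}}{99718}\right)^{2} + \frac{20601 \sqrt{317}}{99718}\right) + 1515289 = \frac{75548636516}{49859} - \left(\frac{109872}{49859} - \frac{981 \sqrt{317}}{99718}\right)^{2} + \frac{20601 \sqrt{317}}{99718}$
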